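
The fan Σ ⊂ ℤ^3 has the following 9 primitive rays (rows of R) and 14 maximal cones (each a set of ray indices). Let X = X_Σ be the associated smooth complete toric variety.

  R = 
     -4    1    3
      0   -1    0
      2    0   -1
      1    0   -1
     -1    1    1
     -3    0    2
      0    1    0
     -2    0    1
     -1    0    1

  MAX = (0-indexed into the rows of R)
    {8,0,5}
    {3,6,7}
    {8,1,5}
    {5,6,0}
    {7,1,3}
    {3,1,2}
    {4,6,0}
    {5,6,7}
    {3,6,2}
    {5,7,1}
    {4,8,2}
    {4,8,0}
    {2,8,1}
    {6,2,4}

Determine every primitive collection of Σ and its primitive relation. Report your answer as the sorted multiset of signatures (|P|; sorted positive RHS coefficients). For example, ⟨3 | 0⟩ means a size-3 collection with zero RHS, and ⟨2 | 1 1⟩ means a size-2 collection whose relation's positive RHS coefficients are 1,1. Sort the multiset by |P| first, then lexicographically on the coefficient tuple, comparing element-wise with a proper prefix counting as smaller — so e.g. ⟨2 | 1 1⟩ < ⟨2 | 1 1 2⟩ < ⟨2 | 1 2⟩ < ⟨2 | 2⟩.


Primitive collections (15):

  P={1,6}:  v_{1} + v_{6} = 0  so sig = ⟨2 | 0⟩
  P={2,7}:  v_{2} + v_{7} = 0  so sig = ⟨2 | 0⟩
  P={3,8}:  v_{3} + v_{8} = 0  so sig = ⟨2 | 0⟩
  P={1,4}:  v_{1} + v_{4} = v_{8}  so sig = ⟨2 | 1⟩
  P={2,5}:  v_{2} + v_{5} = v_{8}  so sig = ⟨2 | 1⟩
  P={3,4}:  v_{3} + v_{4} = v_{6}  so sig = ⟨2 | 1⟩
  P={3,5}:  v_{3} + v_{5} = v_{7}  so sig = ⟨2 | 1⟩
  P={4,5}:  v_{4} + v_{5} = v_{0}  so sig = ⟨2 | 1⟩
  P={6,8}:  v_{6} + v_{8} = v_{4}  so sig = ⟨2 | 1⟩
  P={7,8}:  v_{7} + v_{8} = v_{5}  so sig = ⟨2 | 1⟩
  P={0,1}:  v_{0} + v_{1} = v_{5} + v_{8}  so sig = ⟨2 | 1 1⟩
  P={0,2}:  v_{0} + v_{2} = v_{4} + v_{8}  so sig = ⟨2 | 1 1⟩
  P={0,3}:  v_{0} + v_{3} = v_{5} + v_{6}  so sig = ⟨2 | 1 1⟩
  P={4,7}:  v_{4} + v_{7} = v_{5} + v_{6}  so sig = ⟨2 | 1 1⟩
  P={0,7}:  v_{0} + v_{7} = 2·v_{5} + v_{6}  so sig = ⟨2 | 1 2⟩

so the primitive-relation signature multiset is
{ ⟨2 | 0⟩ ×3,  ⟨2 | 1⟩ ×7,  ⟨2 | 1 1⟩ ×4,  ⟨2 | 1 2⟩ }


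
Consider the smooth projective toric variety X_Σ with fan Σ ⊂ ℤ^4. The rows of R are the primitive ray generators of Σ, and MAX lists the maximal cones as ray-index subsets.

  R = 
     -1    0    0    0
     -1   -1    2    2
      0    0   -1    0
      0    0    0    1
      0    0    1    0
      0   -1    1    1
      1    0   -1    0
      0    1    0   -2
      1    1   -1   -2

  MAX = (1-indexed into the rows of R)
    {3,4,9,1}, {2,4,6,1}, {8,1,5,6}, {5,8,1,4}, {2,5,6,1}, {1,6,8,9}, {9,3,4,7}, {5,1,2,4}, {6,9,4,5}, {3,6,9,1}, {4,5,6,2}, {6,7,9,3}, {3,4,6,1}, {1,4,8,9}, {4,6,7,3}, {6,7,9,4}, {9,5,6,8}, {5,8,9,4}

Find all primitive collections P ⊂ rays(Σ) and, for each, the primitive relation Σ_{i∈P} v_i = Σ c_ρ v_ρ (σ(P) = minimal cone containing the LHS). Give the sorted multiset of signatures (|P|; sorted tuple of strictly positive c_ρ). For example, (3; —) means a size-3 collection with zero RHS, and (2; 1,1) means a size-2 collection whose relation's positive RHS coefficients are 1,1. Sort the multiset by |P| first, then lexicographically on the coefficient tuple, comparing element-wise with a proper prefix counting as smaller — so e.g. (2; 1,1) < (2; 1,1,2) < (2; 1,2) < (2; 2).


Σ has 14 primitive collections:

  {3,5}:  v_{3} + v_{5} = 0 ; sig = (2; —)
  {1,7}:  v_{1} + v_{7} = v_{3} ; sig = (2; 1)
  {2,9}:  v_{2} + v_{9} = v_{5} ; sig = (2; 1)
  {7,8}:  v_{7} + v_{8} = v_{9} ; sig = (2; 1)
  {2,7}:  v_{2} + v_{7} = v_{4} + v_{6} ; sig = (2; 1,1)
  {3,8}:  v_{3} + v_{8} = v_{1} + v_{9} ; sig = (2; 1,1)
  {2,3}:  v_{2} + v_{3} = v_{1} + v_{4} + v_{6} ; sig = (2; 1,1,1)
  {5,7}:  v_{5} + v_{7} = v_{4} + v_{6} + v_{9} ; sig = (2; 1,1,1)
  {2,8}:  v_{2} + v_{8} = v_{1} + 2·v_{5} ; sig = (2; 1,2)
  {1,5,9}:  v_{1} + v_{5} + v_{9} = v_{8} ; sig = (3; 1)
  {4,6,8}:  v_{4} + v_{6} + v_{8} = v_{5} ; sig = (3; 1)
  {1,4,6,9}:  v_{1} + v_{4} + v_{6} + v_{9} = 0 ; sig = (4; —)
  {1,4,5,6}:  v_{1} + v_{4} + v_{5} + v_{6} = v_{2} ; sig = (4; 1)
  {3,4,6,9}:  v_{3} + v_{4} + v_{6} + v_{9} = v_{7} ; sig = (4; 1)

Signatures (|P|; sorted positive RHS coefficients), sorted:
{ (2; —),  (2; 1) ×3,  (2; 1,1) ×2,  (2; 1,1,1) ×2,  (2; 1,2),  (3; 1) ×2,  (4; —),  (4; 1) ×2 }


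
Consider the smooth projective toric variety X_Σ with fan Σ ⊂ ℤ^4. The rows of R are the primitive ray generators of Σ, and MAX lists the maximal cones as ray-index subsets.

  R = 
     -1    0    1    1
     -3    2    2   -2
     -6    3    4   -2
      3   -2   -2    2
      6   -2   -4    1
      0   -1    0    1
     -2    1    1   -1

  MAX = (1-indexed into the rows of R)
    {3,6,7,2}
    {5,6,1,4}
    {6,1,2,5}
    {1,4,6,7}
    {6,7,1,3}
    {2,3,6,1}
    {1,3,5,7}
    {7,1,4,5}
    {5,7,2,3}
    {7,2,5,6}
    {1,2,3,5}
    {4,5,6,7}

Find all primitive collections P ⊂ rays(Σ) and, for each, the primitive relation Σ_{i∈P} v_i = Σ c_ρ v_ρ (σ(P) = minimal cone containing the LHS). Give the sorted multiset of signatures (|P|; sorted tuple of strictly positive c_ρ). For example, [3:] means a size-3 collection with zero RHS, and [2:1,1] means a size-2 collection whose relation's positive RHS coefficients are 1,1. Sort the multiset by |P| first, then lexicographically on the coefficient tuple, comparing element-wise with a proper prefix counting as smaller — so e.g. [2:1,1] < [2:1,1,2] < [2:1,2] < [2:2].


Σ has 5 primitive collections:

  P={2,4}:  v_{2} + v_{4} = 0 ; sig = [2:]
  P={3,4}:  v_{3} + v_{4} = v_{1} + v_{7} ; sig = [2:1,1]
  P={3,5,6}:  v_{3} + v_{5} + v_{6} = 0 ; sig = [3:]
  P={1,2,7}:  v_{1} + v_{2} + v_{7} = v_{3} ; sig = [3:1]
  P={1,5,6,7}:  v_{1} + v_{5} + v_{6} + v_{7} = v_{4} ; sig = [4:1]

Sorted signature multiset PRS(X):
    [2:]
    [2:1,1]
    [3:]
    [3:1]
    [4:1]


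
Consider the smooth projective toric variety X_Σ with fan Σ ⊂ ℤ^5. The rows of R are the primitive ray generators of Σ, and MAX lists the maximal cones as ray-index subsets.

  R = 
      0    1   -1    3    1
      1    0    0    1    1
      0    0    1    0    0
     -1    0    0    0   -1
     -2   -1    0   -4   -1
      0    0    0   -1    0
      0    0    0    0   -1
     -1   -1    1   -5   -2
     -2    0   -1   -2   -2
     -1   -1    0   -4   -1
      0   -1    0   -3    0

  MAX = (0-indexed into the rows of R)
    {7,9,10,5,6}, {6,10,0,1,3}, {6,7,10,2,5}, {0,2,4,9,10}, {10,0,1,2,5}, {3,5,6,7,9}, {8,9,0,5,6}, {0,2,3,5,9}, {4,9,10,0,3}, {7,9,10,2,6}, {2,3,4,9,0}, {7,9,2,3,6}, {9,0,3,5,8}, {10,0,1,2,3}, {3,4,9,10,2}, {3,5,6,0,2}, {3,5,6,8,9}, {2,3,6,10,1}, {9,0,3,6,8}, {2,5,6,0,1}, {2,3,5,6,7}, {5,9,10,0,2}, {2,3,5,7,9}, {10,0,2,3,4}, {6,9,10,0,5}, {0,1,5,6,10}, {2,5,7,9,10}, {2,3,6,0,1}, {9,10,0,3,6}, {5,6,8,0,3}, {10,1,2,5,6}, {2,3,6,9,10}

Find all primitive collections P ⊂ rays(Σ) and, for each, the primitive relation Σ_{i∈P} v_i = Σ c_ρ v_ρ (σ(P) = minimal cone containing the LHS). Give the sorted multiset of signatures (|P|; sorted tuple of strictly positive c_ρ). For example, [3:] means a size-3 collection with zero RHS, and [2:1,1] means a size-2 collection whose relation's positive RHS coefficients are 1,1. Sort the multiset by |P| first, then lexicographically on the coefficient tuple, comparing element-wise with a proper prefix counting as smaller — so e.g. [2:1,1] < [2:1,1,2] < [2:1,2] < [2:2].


Primitive collections (20):

  {1,9}:  v_{1} + v_{9} = v_{10}  ⟹  sig = [2:1]
  {4,6}:  v_{4} + v_{6} = v_{3} + v_{9}  ⟹  sig = [2:1,1]
  {1,8}:  v_{1} + v_{8} = v_{0} + v_{6} + v_{9}  ⟹  sig = [2:1,1,1]
  {1,7}:  v_{1} + v_{7} = v_{2} + v_{5} + v_{6} + v_{10}  ⟹  sig = [2:1,1,1,1]
  {1,4}:  v_{1} + v_{4} = v_{0} + v_{2} + v_{3} + 2·v_{10}  ⟹  sig = [2:1,1,1,2]
  {4,7}:  v_{4} + v_{7} = v_{2} + v_{3} + v_{5} + 2·v_{9}  ⟹  sig = [2:1,1,1,2]
  {4,5}:  v_{4} + v_{5} = v_{0} + v_{2} + 2·v_{9}  ⟹  sig = [2:1,1,2]
  {8,10}:  v_{8} + v_{10} = v_{0} + v_{6} + 2·v_{9}  ⟹  sig = [2:1,1,2]
  {4,8}:  v_{4} + v_{8} = v_{0} + 2·v_{3} + v_{5} + 2·v_{9}  ⟹  sig = [2:1,1,2,2]
  {7,8}:  v_{7} + v_{8} = 2·v_{3} + 3·v_{5} + v_{6} + v_{9}  ⟹  sig = [2:1,1,2,3]
  {0,7}:  v_{0} + v_{7} = v_{3} + 2·v_{5}  ⟹  sig = [2:1,2]
  {2,8}:  v_{2} + v_{8} = 2·v_{3} + 2·v_{5}  ⟹  sig = [2:2,2]
  {1,3,5}:  v_{1} + v_{3} + v_{5} = 0  ⟹  sig = [3:]
  {3,5,10}:  v_{3} + v_{5} + v_{10} = v_{9}  ⟹  sig = [3:1]
  {3,7,10}:  v_{3} + v_{7} + v_{10} = v_{2} + v_{6} + 2·v_{9}  ⟹  sig = [3:1,1,2]
  {0,2,6,10}:  v_{0} + v_{2} + v_{6} + v_{10} = 0  ⟹  sig = [4:]
  {2,5,6,9}:  v_{2} + v_{5} + v_{6} + v_{9} = v_{7}  ⟹  sig = [4:1]
  {0,2,6,9}:  v_{0} + v_{2} + v_{6} + v_{9} = v_{3} + v_{5}  ⟹  sig = [4:1,1]
  {0,2,3,9,10}:  v_{0} + v_{2} + v_{3} + v_{9} + v_{10} = v_{4}  ⟹  sig = [5:1]
  {0,3,5,6,9}:  v_{0} + v_{3} + v_{5} + v_{6} + v_{9} = v_{8}  ⟹  sig = [5:1]

Sorted signature multiset PRS(X):
    [2:1]
    [2:1,1]
    [2:1,1,1]
    [2:1,1,1,1]
    [2:1,1,1,2]
    [2:1,1,1,2]
    [2:1,1,2]
    [2:1,1,2]
    [2:1,1,2,2]
    [2:1,1,2,3]
    [2:1,2]
    [2:2,2]
    [3:]
    [3:1]
    [3:1,1,2]
    [4:]
    [4:1]
    [4:1,1]
    [5:1]
    [5:1]


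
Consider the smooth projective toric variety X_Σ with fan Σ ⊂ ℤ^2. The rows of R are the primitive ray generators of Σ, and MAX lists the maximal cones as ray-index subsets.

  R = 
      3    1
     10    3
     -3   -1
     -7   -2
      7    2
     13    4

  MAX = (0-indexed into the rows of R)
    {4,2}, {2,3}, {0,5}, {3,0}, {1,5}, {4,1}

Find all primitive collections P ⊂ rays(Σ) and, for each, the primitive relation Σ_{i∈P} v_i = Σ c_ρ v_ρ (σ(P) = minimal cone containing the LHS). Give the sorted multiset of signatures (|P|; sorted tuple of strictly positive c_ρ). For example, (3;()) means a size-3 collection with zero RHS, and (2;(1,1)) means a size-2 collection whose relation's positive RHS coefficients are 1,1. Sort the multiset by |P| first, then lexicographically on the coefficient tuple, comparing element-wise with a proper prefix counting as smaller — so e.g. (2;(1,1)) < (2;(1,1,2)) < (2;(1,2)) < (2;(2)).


The 9 primitive collections of Σ (r=6, n=2):

  P={0,2}:  v_{0} + v_{2} = 0  so sig = (2;())
  P={3,4}:  v_{3} + v_{4} = 0  so sig = (2;())
  P={0,1}:  v_{0} + v_{1} = v_{5}  so sig = (2;(1))
  P={0,4}:  v_{0} + v_{4} = v_{1}  so sig = (2;(1))
  P={1,2}:  v_{1} + v_{2} = v_{4}  so sig = (2;(1))
  P={1,3}:  v_{1} + v_{3} = v_{0}  so sig = (2;(1))
  P={2,5}:  v_{2} + v_{5} = v_{1}  so sig = (2;(1))
  P={3,5}:  v_{3} + v_{5} = 2·v_{0}  so sig = (2;(2))
  P={4,5}:  v_{4} + v_{5} = 2·v_{1}  so sig = (2;(2))

Hence PRS(X_Σ) =
{ (2;()) ×2,  (2;(1)) ×5,  (2;(2)) ×2 }


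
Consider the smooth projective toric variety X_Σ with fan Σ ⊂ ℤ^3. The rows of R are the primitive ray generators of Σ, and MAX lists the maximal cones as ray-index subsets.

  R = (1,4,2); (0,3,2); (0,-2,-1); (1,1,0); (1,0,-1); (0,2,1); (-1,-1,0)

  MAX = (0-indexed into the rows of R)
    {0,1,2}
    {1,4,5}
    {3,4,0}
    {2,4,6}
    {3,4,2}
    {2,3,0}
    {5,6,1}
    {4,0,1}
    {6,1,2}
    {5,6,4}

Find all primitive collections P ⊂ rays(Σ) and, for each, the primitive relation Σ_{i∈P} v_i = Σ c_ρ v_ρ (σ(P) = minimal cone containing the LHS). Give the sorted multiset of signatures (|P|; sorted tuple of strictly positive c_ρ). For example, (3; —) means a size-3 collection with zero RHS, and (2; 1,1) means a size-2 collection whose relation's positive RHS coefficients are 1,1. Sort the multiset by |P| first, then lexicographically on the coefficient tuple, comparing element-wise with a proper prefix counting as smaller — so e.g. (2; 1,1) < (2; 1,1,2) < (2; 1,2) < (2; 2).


Δ(Σ) — 7 vertices, 9 min non-faces:

  • {2,5}:  v_{2} + v_{5} = 0 — sig = (2; —)
  • {3,6}:  v_{3} + v_{6} = 0 — sig = (2; —)
  • {0,6}:  v_{0} + v_{6} = v_{1} — sig = (2; 1)
  • {1,3}:  v_{1} + v_{3} = v_{0} — sig = (2; 1)
  • {3,5}:  v_{3} + v_{5} = v_{1} + v_{4} — sig = (2; 1,1)
  • {0,5}:  v_{0} + v_{5} = 2·v_{1} + v_{4} — sig = (2; 1,2)
  • {1,2,4}:  v_{1} + v_{2} + v_{4} = v_{3} — sig = (3; 1)
  • {1,4,6}:  v_{1} + v_{4} + v_{6} = v_{5} — sig = (3; 1)
  • {0,2,4}:  v_{0} + v_{2} + v_{4} = 2·v_{3} — sig = (3; 2)

so the primitive-relation signature multiset is
[(2; —), (2; —), (2; 1), (2; 1), (2; 1,1), (2; 1,2), (3; 1), (3; 1), (3; 2)]


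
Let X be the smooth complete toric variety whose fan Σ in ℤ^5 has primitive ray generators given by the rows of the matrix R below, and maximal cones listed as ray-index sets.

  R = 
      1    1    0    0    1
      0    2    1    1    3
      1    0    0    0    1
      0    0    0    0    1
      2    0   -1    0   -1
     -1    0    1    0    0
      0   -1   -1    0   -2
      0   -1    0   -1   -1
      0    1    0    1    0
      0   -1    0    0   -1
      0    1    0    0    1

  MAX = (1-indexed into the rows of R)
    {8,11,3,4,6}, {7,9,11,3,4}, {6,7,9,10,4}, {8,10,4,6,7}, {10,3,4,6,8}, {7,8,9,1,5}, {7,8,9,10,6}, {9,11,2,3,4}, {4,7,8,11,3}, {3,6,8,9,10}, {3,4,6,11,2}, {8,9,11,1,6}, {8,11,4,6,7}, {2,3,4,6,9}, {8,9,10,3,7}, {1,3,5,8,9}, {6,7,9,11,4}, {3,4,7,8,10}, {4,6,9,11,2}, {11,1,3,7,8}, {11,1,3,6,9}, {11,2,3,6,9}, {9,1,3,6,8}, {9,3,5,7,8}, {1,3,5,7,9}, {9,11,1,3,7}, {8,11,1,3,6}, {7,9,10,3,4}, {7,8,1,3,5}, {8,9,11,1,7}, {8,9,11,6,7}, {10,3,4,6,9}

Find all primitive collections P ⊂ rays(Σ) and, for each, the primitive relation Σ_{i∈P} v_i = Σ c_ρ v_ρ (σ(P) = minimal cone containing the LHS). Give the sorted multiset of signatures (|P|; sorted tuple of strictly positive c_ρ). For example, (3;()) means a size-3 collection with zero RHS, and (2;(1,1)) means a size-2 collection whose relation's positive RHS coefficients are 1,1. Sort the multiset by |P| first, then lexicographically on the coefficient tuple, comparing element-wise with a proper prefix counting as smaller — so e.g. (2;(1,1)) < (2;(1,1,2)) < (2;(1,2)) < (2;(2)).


The 18 primitive collections of Σ (r=11, n=5):

  P={10,11}:  v_{10} + v_{11} = 0  ⇒ sig = (2;())
  P={1,4}:  v_{1} + v_{4} = v_{3} + v_{11}  ⇒ sig = (2;(1,1))
  P={2,7}:  v_{2} + v_{7} = v_{4} + v_{9}  ⇒ sig = (2;(1,1))
  P={1,10}:  v_{1} + v_{10} = v_{3} + v_{8} + v_{9}  ⇒ sig = (2;(1,1,1))
  P={2,5}:  v_{2} + v_{5} = v_{1} + v_{3} + v_{9}  ⇒ sig = (2;(1,1,1))
  P={2,8}:  v_{2} + v_{8} = v_{3} + v_{6} + v_{11}  ⇒ sig = (2;(1,1,1))
  P={4,5}:  v_{4} + v_{5} = v_{1} + v_{3} + v_{7}  ⇒ sig = (2;(1,1,1))
  P={2,10}:  v_{2} + v_{10} = v_{3} + v_{4} + v_{6} + v_{9}  ⇒ sig = (2;(1,1,1,1))
  P={1,2}:  v_{1} + v_{2} = 2·v_{3} + v_{6} + v_{9} + 2·v_{11}  ⇒ sig = (2;(1,1,2,2))
  P={5,11}:  v_{5} + v_{11} = 2·v_{1} + v_{7}  ⇒ sig = (2;(1,2))
  P={5,6}:  v_{5} + v_{6} = v_{3} + 2·v_{8} + 2·v_{9}  ⇒ sig = (2;(1,2,2))
  P={5,10}:  v_{5} + v_{10} = 2·v_{3} + v_{7} + 2·v_{8} + 2·v_{9}  ⇒ sig = (2;(1,2,2,2))
  P={4,8,9}:  v_{4} + v_{8} + v_{9} = 0  ⇒ sig = (3;())
  P={3,6,7}:  v_{3} + v_{6} + v_{7} = v_{10}  ⇒ sig = (3;(1))
  P={1,6,7}:  v_{1} + v_{6} + v_{7} = v_{8} + v_{9}  ⇒ sig = (3;(1,1))
  P={3,8,9,11}:  v_{3} + v_{8} + v_{9} + v_{11} = v_{1}  ⇒ sig = (4;(1))
  P={1,3,7,8,9}:  v_{1} + v_{3} + v_{7} + v_{8} + v_{9} = v_{5}  ⇒ sig = (5;(1))
  P={3,4,6,9,11}:  v_{3} + v_{4} + v_{6} + v_{9} + v_{11} = v_{2}  ⇒ sig = (5;(1))

Signatures (|P|; sorted positive RHS coefficients), sorted:
[(2;()), (2;(1,1)), (2;(1,1)), (2;(1,1,1)), (2;(1,1,1)), (2;(1,1,1)), (2;(1,1,1)), (2;(1,1,1,1)), (2;(1,1,2,2)), (2;(1,2)), (2;(1,2,2)), (2;(1,2,2,2)), (3;()), (3;(1)), (3;(1,1)), (4;(1)), (5;(1)), (5;(1))]


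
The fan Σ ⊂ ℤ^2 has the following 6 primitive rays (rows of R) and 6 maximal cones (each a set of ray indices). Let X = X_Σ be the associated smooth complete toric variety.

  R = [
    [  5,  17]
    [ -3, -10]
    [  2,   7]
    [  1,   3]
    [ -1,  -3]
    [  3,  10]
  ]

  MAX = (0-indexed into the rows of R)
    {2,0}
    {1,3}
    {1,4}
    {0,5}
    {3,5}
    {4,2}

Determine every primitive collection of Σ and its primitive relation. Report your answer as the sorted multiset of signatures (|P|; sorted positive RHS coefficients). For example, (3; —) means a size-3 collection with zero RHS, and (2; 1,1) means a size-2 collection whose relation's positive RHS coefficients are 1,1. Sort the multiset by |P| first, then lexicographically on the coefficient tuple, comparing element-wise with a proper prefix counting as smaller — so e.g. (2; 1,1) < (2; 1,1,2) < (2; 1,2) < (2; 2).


Minimal non-faces — 9 found among 6 rays, 6 max cones:

  {1,5}:  v_{1} + v_{5} = 0 — sig = (2; —)
  {3,4}:  v_{3} + v_{4} = 0 — sig = (2; —)
  {0,1}:  v_{0} + v_{1} = v_{2} — sig = (2; 1)
  {1,2}:  v_{1} + v_{2} = v_{4} — sig = (2; 1)
  {2,3}:  v_{2} + v_{3} = v_{5} — sig = (2; 1)
  {2,5}:  v_{2} + v_{5} = v_{0} — sig = (2; 1)
  {4,5}:  v_{4} + v_{5} = v_{2} — sig = (2; 1)
  {0,3}:  v_{0} + v_{3} = 2·v_{5} — sig = (2; 2)
  {0,4}:  v_{0} + v_{4} = 2·v_{2} — sig = (2; 2)

so the primitive-relation signature multiset is
{ (2; —) ×2,  (2; 1) ×5,  (2; 2) ×2 }


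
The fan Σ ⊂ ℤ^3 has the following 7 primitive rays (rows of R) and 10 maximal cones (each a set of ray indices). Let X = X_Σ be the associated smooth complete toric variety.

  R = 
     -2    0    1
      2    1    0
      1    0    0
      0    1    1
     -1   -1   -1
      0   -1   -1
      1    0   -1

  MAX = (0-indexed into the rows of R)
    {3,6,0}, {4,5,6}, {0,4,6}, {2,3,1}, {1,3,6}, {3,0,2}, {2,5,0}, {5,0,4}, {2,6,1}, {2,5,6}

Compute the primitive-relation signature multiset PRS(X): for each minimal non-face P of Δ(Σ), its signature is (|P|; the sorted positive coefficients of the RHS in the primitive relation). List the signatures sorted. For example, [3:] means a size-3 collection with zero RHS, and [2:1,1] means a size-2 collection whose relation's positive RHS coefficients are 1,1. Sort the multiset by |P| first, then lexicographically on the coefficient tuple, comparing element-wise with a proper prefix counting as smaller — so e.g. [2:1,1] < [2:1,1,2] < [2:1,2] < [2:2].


9 minimal non-faces of Δ(Σ) (on 7 rays):

  P={3,5}:  v_{3} + v_{5} = 0 — sig = [2:]
  P={0,1}:  v_{0} + v_{1} = v_{3} — sig = [2:1]
  P={1,4}:  v_{1} + v_{4} = v_{6} — sig = [2:1]
  P={2,4}:  v_{2} + v_{4} = v_{5} — sig = [2:1]
  P={1,5}:  v_{1} + v_{5} = v_{2} + v_{6} — sig = [2:1,1]
  P={3,4}:  v_{3} + v_{4} = v_{0} + v_{6} — sig = [2:1,1]
  P={0,2,6}:  v_{0} + v_{2} + v_{6} = 0 — sig = [3:]
  P={0,5,6}:  v_{0} + v_{5} + v_{6} = v_{4} — sig = [3:1]
  P={2,3,6}:  v_{2} + v_{3} + v_{6} = v_{1} — sig = [3:1]

Signatures (|P|; sorted positive RHS coefficients), sorted:
{ [2:],  [2:1] ×3,  [2:1,1] ×2,  [3:],  [3:1] ×2 }


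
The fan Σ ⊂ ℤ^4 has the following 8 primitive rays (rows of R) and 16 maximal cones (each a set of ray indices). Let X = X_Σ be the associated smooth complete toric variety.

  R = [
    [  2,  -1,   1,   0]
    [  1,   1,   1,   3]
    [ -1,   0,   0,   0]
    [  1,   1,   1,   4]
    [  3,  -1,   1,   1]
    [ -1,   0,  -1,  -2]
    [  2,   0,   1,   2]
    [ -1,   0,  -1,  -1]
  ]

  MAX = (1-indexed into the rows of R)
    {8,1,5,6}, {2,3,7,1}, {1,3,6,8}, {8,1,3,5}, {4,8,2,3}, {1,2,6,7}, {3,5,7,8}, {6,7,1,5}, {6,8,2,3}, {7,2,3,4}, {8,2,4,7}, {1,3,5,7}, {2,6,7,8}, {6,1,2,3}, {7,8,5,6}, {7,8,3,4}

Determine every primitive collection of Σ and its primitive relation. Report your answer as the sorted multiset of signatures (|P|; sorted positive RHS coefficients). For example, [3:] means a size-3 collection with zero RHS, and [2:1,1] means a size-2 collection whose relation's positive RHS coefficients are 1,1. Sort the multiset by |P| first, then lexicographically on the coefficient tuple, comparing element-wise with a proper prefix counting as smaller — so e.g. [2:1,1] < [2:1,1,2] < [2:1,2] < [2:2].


The 9 primitive collections of Σ (r=8, n=4):

  P={4,6}:  v_{4} + v_{6} = v_{2} + v_{8}  →  sig = [2:1,1]
  P={4,5}:  v_{4} + v_{5} = v_{3} + 3·v_{7} + v_{8}  →  sig = [2:1,1,3]
  P={1,4}:  v_{1} + v_{4} = v_{3} + 2·v_{7}  →  sig = [2:1,2]
  P={2,5}:  v_{2} + v_{5} = 2·v_{7}  →  sig = [2:2]
  P={3,6,7}:  v_{3} + v_{6} + v_{7} = 0  →  sig = [3:]
  P={1,2,8}:  v_{1} + v_{2} + v_{8} = v_{7}  →  sig = [3:1]
  P={1,7,8}:  v_{1} + v_{7} + v_{8} = v_{5}  →  sig = [3:1]
  P={3,5,6}:  v_{3} + v_{5} + v_{6} = v_{1} + v_{8}  →  sig = [3:1,1]
  P={2,3,7,8}:  v_{2} + v_{3} + v_{7} + v_{8} = v_{4}  →  sig = [4:1]

Hence PRS(X_Σ) =
    |P|=2: 4 collections, coeffs (1,1), (1,1,3), (1,2), (2)
    |P|=3: 4 collections, coeffs (), (1), (1), (1,1)
    |P|=4: 1 collection, coeffs (1)


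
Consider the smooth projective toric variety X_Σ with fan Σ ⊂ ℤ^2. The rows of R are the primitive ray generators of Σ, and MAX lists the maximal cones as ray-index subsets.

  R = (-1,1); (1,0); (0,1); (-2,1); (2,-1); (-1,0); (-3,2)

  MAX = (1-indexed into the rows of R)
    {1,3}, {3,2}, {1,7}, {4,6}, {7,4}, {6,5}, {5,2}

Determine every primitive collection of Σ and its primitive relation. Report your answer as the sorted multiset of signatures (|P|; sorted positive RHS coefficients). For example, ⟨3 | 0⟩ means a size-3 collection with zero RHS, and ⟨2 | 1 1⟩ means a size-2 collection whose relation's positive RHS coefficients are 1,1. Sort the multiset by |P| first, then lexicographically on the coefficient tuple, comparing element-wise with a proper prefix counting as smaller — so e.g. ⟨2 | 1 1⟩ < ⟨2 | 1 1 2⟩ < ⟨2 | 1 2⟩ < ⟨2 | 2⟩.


|primitive collections| = 14. Relations:

  {2,6}:  v_{2} + v_{6} = 0  ⇒ sig = ⟨2 | 0⟩
  {4,5}:  v_{4} + v_{5} = 0  ⇒ sig = ⟨2 | 0⟩
  {1,2}:  v_{1} + v_{2} = v_{3}  ⇒ sig = ⟨2 | 1⟩
  {1,4}:  v_{1} + v_{4} = v_{7}  ⇒ sig = ⟨2 | 1⟩
  {1,5}:  v_{1} + v_{5} = v_{2}  ⇒ sig = ⟨2 | 1⟩
  {1,6}:  v_{1} + v_{6} = v_{4}  ⇒ sig = ⟨2 | 1⟩
  {2,4}:  v_{2} + v_{4} = v_{1}  ⇒ sig = ⟨2 | 1⟩
  {3,6}:  v_{3} + v_{6} = v_{1}  ⇒ sig = ⟨2 | 1⟩
  {5,7}:  v_{5} + v_{7} = v_{1}  ⇒ sig = ⟨2 | 1⟩
  {2,7}:  v_{2} + v_{7} = 2·v_{1}  ⇒ sig = ⟨2 | 2⟩
  {3,4}:  v_{3} + v_{4} = 2·v_{1}  ⇒ sig = ⟨2 | 2⟩
  {3,5}:  v_{3} + v_{5} = 2·v_{2}  ⇒ sig = ⟨2 | 2⟩
  {6,7}:  v_{6} + v_{7} = 2·v_{4}  ⇒ sig = ⟨2 | 2⟩
  {3,7}:  v_{3} + v_{7} = 3·v_{1}  ⇒ sig = ⟨2 | 3⟩

Hence PRS(X_Σ) =
[⟨2 | 0⟩, ⟨2 | 0⟩, ⟨2 | 1⟩, ⟨2 | 1⟩, ⟨2 | 1⟩, ⟨2 | 1⟩, ⟨2 | 1⟩, ⟨2 | 1⟩, ⟨2 | 1⟩, ⟨2 | 2⟩, ⟨2 | 2⟩, ⟨2 | 2⟩, ⟨2 | 2⟩, ⟨2 | 3⟩]


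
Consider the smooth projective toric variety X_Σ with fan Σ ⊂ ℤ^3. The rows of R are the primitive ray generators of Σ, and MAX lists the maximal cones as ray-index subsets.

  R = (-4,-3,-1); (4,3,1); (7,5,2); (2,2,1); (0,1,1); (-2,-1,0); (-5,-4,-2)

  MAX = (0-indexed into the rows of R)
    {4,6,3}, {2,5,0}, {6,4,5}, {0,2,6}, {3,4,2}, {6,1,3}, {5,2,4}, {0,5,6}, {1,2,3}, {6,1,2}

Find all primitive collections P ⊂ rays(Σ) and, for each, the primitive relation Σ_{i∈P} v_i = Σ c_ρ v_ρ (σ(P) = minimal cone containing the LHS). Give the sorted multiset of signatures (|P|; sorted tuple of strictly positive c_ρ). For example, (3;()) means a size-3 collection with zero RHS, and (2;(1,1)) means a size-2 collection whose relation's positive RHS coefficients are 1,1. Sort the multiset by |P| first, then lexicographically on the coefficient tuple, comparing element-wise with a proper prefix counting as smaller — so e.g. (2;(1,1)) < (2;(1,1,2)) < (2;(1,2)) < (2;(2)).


Minimal non-faces — 9 found among 7 rays, 10 max cones:

  {0,1}:  v_{0} + v_{1} = 0  →  sig = (2;())
  {0,3}:  v_{0} + v_{3} = v_{5}  →  sig = (2;(1))
  {1,5}:  v_{1} + v_{5} = v_{3}  →  sig = (2;(1))
  {3,5}:  v_{3} + v_{5} = v_{4}  →  sig = (2;(1))
  {0,4}:  v_{0} + v_{4} = 2·v_{5}  →  sig = (2;(2))
  {1,4}:  v_{1} + v_{4} = 2·v_{3}  →  sig = (2;(2))
  {2,5,6}:  v_{2} + v_{5} + v_{6} = 0  →  sig = (3;())
  {2,3,6}:  v_{2} + v_{3} + v_{6} = v_{1}  →  sig = (3;(1))
  {2,4,6}:  v_{2} + v_{4} + v_{6} = v_{3}  →  sig = (3;(1))

so the primitive-relation signature multiset is
    |P|=2: 6 collections, coeffs (), (1), (1), (1), (2), (2)
    |P|=3: 3 collections, coeffs (), (1), (1)


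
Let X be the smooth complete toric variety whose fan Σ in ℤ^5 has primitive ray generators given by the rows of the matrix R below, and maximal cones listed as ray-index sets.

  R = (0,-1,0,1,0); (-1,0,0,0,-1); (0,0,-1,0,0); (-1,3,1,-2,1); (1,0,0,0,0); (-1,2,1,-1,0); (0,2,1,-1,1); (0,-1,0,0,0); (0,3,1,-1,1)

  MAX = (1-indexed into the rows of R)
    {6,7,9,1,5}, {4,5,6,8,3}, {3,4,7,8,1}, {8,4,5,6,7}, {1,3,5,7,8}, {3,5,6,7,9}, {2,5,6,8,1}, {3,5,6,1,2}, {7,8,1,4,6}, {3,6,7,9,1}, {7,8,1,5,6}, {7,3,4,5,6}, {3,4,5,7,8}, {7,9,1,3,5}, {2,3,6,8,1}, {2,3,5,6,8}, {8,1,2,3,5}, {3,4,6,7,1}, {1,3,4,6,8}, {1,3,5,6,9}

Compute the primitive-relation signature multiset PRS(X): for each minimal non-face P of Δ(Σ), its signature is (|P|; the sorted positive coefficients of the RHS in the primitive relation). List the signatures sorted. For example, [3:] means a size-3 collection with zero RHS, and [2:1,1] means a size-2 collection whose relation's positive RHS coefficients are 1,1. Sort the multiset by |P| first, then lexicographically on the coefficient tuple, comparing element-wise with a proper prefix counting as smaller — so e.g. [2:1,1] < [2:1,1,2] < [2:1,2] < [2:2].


Σ has 9 primitive collections:

  {2,7}:  v_{2} + v_{7} = v_{6}  so sig = [2:1]
  {8,9}:  v_{8} + v_{9} = v_{7}  so sig = [2:1]
  {2,9}:  v_{2} + v_{9} = v_{1} + v_{3} + v_{5} + 2·v_{6}  so sig = [2:1,1,1,2]
  {2,4}:  v_{2} + v_{4} = v_{3} + 2·v_{6} + v_{8}  so sig = [2:1,1,2]
  {4,9}:  v_{4} + v_{9} = v_{3} + v_{6} + 2·v_{7}  so sig = [2:1,1,2]
  {1,4,5}:  v_{1} + v_{4} + v_{5} = v_{7}  so sig = [3:1]
  {3,6,7,8}:  v_{3} + v_{6} + v_{7} + v_{8} = v_{4}  so sig = [4:1]
  {1,3,5,6,8}:  v_{1} + v_{3} + v_{5} + v_{6} + v_{8} = 0  so sig = [5:]
  {1,3,5,6,7}:  v_{1} + v_{3} + v_{5} + v_{6} + v_{7} = v_{9}  so sig = [5:1]

so the primitive-relation signature multiset is
[[2:1], [2:1], [2:1,1,1,2], [2:1,1,2], [2:1,1,2], [3:1], [4:1], [5:], [5:1]]


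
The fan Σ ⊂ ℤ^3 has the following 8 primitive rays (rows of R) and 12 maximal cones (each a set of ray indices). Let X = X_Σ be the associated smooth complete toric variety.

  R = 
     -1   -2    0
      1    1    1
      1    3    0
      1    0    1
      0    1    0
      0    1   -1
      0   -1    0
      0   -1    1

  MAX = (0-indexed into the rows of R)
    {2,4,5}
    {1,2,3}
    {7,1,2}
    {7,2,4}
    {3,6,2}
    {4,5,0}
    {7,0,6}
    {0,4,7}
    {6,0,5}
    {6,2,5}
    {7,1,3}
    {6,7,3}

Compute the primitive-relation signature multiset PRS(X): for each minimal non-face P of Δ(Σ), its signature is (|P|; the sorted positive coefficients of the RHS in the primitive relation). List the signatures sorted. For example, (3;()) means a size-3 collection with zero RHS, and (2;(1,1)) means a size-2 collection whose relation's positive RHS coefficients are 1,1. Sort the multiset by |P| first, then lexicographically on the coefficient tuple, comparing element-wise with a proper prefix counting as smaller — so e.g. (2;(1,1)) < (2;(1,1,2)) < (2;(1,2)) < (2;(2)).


Δ(Σ) — 8 vertices, 12 min non-faces:

  {4,6}:  v_{4} + v_{6} = 0  →  sig = (2;())
  {5,7}:  v_{5} + v_{7} = 0  →  sig = (2;())
  {0,1}:  v_{0} + v_{1} = v_{7}  →  sig = (2;(1))
  {0,2}:  v_{0} + v_{2} = v_{4}  →  sig = (2;(1))
  {1,6}:  v_{1} + v_{6} = v_{3}  →  sig = (2;(1))
  {3,4}:  v_{3} + v_{4} = v_{1}  →  sig = (2;(1))
  {0,3}:  v_{0} + v_{3} = v_{6} + v_{7}  →  sig = (2;(1,1))
  {1,4}:  v_{1} + v_{4} = v_{2} + v_{7}  →  sig = (2;(1,1))
  {1,5}:  v_{1} + v_{5} = v_{2} + v_{6}  →  sig = (2;(1,1))
  {3,5}:  v_{3} + v_{5} = v_{2} + 2·v_{6}  →  sig = (2;(1,2))
  {2,6,7}:  v_{2} + v_{6} + v_{7} = v_{1}  →  sig = (3;(1))
  {2,3,7}:  v_{2} + v_{3} + v_{7} = 2·v_{1}  →  sig = (3;(2))

so the primitive-relation signature multiset is
[(2;()), (2;()), (2;(1)), (2;(1)), (2;(1)), (2;(1)), (2;(1,1)), (2;(1,1)), (2;(1,1)), (2;(1,2)), (3;(1)), (3;(2))]


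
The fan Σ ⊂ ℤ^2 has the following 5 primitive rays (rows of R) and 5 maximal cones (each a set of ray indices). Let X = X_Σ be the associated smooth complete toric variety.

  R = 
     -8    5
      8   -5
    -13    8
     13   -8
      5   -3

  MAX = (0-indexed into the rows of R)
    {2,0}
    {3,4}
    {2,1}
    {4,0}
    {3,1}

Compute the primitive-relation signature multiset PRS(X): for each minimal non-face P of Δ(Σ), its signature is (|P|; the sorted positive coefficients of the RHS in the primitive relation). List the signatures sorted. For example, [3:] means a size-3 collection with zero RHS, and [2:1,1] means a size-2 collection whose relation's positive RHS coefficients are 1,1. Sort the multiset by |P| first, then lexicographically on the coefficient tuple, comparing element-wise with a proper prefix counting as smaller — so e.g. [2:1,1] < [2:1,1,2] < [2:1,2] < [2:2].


5 collections generate NE(X_Σ); each relation:

  • {0,1}:  v_{0} + v_{1} = 0 — sig = [2:]
  • {2,3}:  v_{2} + v_{3} = 0 — sig = [2:]
  • {0,3}:  v_{0} + v_{3} = v_{4} — sig = [2:1]
  • {1,4}:  v_{1} + v_{4} = v_{3} — sig = [2:1]
  • {2,4}:  v_{2} + v_{4} = v_{0} — sig = [2:1]

Sorted signature multiset PRS(X):
{ [2:] ×2,  [2:1] ×3 }


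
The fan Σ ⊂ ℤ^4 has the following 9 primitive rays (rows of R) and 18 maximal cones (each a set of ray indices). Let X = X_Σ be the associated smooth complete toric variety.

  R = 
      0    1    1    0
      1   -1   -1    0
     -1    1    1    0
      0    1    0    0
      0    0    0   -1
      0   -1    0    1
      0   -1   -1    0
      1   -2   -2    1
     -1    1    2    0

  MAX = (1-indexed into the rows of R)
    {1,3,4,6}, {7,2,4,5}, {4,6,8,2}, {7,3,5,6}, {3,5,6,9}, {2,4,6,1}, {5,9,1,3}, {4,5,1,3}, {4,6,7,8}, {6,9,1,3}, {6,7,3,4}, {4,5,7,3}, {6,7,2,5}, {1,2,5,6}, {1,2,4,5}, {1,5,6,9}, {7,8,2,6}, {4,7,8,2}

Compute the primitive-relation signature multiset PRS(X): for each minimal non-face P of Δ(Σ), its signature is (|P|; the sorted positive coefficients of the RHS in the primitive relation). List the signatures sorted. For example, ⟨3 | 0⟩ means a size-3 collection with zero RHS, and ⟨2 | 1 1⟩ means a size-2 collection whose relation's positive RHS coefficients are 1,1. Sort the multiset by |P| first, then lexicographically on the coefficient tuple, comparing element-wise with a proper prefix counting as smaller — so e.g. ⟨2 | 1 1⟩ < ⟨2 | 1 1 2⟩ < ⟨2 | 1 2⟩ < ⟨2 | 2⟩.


|primitive collections| = 12. Relations:

  • {1,7}:  v_{1} + v_{7} = 0  →  sig = ⟨2 | 0⟩
  • {2,3}:  v_{2} + v_{3} = 0  →  sig = ⟨2 | 0⟩
  • {8,9}:  v_{8} + v_{9} = v_{6}  →  sig = ⟨2 | 1⟩
  • {4,9}:  v_{4} + v_{9} = v_{1} + v_{3}  →  sig = ⟨2 | 1 1⟩
  • {5,8}:  v_{5} + v_{8} = v_{2} + v_{7}  →  sig = ⟨2 | 1 1⟩
  • {1,8}:  v_{1} + v_{8} = v_{2} + v_{4} + v_{6}  →  sig = ⟨2 | 1 1 1⟩
  • {2,9}:  v_{2} + v_{9} = v_{1} + v_{5} + v_{6}  →  sig = ⟨2 | 1 1 1⟩
  • {3,8}:  v_{3} + v_{8} = v_{4} + v_{6} + v_{7}  →  sig = ⟨2 | 1 1 1⟩
  • {7,9}:  v_{7} + v_{9} = v_{3} + v_{5} + v_{6}  →  sig = ⟨2 | 1 1 1⟩
  • {4,5,6}:  v_{4} + v_{5} + v_{6} = 0  →  sig = ⟨3 | 0⟩
  • {1,3,5,6}:  v_{1} + v_{3} + v_{5} + v_{6} = v_{9}  →  sig = ⟨4 | 1⟩
  • {2,4,6,7}:  v_{2} + v_{4} + v_{6} + v_{7} = v_{8}  →  sig = ⟨4 | 1⟩

Hence PRS(X_Σ) =
    ⟨2 | 0⟩
    ⟨2 | 0⟩
    ⟨2 | 1⟩
    ⟨2 | 1 1⟩
    ⟨2 | 1 1⟩
    ⟨2 | 1 1 1⟩
    ⟨2 | 1 1 1⟩
    ⟨2 | 1 1 1⟩
    ⟨2 | 1 1 1⟩
    ⟨3 | 0⟩
    ⟨4 | 1⟩
    ⟨4 | 1⟩


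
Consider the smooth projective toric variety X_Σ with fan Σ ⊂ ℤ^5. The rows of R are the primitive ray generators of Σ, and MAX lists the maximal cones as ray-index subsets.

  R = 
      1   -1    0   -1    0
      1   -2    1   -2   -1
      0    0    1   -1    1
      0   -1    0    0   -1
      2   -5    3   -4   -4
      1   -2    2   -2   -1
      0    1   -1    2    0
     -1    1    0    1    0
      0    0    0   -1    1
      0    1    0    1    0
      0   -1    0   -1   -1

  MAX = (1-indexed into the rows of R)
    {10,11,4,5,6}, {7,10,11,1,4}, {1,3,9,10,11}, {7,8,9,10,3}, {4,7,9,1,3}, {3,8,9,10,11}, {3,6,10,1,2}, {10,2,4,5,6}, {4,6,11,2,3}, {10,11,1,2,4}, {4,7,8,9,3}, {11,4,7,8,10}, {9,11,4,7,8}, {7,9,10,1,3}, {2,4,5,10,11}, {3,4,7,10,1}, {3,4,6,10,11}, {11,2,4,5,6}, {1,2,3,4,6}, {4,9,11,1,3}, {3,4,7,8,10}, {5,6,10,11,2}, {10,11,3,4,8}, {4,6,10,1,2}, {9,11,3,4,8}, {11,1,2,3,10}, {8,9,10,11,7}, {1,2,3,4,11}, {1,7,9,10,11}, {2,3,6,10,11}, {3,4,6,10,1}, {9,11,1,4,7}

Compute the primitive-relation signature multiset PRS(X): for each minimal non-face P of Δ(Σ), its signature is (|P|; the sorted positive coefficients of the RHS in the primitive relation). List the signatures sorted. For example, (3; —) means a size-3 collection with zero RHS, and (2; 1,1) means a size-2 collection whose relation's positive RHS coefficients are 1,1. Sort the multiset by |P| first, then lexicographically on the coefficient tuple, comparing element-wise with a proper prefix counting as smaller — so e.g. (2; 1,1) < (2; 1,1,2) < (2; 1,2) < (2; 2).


18 minimal non-faces of Δ(Σ) (on 11 rays):

  P = {1,8}:  v_{1} + v_{8} = 0 — sig = (2; —)
  P = {6,9}:  v_{6} + v_{9} = v_{2} + v_{3} — sig = (2; 1,1)
  P = {2,7}:  v_{2} + v_{7} = v_{1} + v_{4} + v_{10} — sig = (2; 1,1,1)
  P = {2,9}:  v_{2} + v_{9} = v_{1} + v_{3} + v_{11} — sig = (2; 1,1,1)
  P = {5,9}:  v_{5} + v_{9} = v_{2} + v_{6} + v_{11} — sig = (2; 1,1,1)
  P = {2,8}:  v_{2} + v_{8} = v_{3} + v_{4} + v_{10} + v_{11} — sig = (2; 1,1,1,1)
  P = {6,7}:  v_{6} + v_{7} = v_{1} + v_{3} + 2·v_{4} + 2·v_{10} — sig = (2; 1,1,2,2)
  P = {5,8}:  v_{5} + v_{8} = v_{3} + 2·v_{4} + v_{6} + 2·v_{10} + 2·v_{11} — sig = (2; 1,1,2,2,2)
  P = {1,5}:  v_{1} + v_{5} = 3·v_{2} + v_{4} + v_{10} — sig = (2; 1,1,3)
  P = {3,5}:  v_{3} + v_{5} = 2·v_{6} + v_{11} — sig = (2; 1,2)
  P = {6,8}:  v_{6} + v_{8} = 2·v_{3} + 2·v_{4} + 2·v_{10} + v_{11} — sig = (2; 1,2,2,2)
  P = {5,7}:  v_{5} + v_{7} = 2·v_{2} + 2·v_{4} + 2·v_{10} — sig = (2; 2,2,2)
  P = {3,7,11}:  v_{3} + v_{7} + v_{11} = 0 — sig = (3; —)
  P = {4,9,10}:  v_{4} + v_{9} + v_{10} = 0 — sig = (3; —)
  P = {1,6,11}:  v_{1} + v_{6} + v_{11} = 2·v_{2} — sig = (3; 2)
  P = {2,3,4,10}:  v_{2} + v_{3} + v_{4} + v_{10} = v_{6} — sig = (4; 1)
  P = {1,3,4,10,11}:  v_{1} + v_{3} + v_{4} + v_{10} + v_{11} = v_{2} — sig = (5; 1)
  P = {2,4,6,10,11}:  v_{2} + v_{4} + v_{6} + v_{10} + v_{11} = v_{5} — sig = (5; 1)

Hence PRS(X_Σ) =
[(2; —), (2; 1,1), (2; 1,1,1), (2; 1,1,1), (2; 1,1,1), (2; 1,1,1,1), (2; 1,1,2,2), (2; 1,1,2,2,2), (2; 1,1,3), (2; 1,2), (2; 1,2,2,2), (2; 2,2,2), (3; —), (3; —), (3; 2), (4; 1), (5; 1), (5; 1)]


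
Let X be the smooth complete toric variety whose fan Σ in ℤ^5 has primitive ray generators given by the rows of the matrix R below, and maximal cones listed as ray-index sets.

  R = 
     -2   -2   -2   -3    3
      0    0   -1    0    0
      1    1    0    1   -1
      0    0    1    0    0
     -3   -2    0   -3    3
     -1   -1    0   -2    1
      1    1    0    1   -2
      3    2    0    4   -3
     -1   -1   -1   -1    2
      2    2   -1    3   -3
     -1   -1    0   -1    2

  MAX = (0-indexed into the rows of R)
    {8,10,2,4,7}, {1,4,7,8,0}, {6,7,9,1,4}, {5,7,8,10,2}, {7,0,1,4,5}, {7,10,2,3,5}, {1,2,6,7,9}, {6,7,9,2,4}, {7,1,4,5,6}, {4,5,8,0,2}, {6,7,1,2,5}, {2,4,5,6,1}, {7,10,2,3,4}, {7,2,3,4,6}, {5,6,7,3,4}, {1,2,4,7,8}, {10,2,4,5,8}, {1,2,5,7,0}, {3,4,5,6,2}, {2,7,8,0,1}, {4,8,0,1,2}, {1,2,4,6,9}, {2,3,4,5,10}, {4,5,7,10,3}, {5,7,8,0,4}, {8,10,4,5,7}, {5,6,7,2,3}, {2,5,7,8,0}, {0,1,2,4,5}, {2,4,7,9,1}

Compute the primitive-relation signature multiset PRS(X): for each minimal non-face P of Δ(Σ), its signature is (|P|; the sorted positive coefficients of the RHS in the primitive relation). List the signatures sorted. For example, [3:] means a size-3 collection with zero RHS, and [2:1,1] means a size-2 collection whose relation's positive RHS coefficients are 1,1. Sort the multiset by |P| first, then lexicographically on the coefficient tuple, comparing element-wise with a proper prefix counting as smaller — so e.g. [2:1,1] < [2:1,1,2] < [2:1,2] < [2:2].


Minimal non-faces — 17 found among 11 rays, 30 max cones:

  • {1,3}:  v_{1} + v_{3} = 0  ⇒ sig = [2:]
  • {6,10}:  v_{6} + v_{10} = 0  ⇒ sig = [2:]
  • {1,10}:  v_{1} + v_{10} = v_{8}  ⇒ sig = [2:1]
  • {3,8}:  v_{3} + v_{8} = v_{10}  ⇒ sig = [2:1]
  • {6,8}:  v_{6} + v_{8} = v_{1}  ⇒ sig = [2:1]
  • {0,3}:  v_{0} + v_{3} = v_{5} + v_{8}  ⇒ sig = [2:1,1]
  • {5,9}:  v_{5} + v_{9} = v_{1} + v_{6}  ⇒ sig = [2:1,1]
  • {3,9}:  v_{3} + v_{9} = v_{2} + v_{4} + v_{6} + v_{7}  ⇒ sig = [2:1,1,1,1]
  • {9,10}:  v_{9} + v_{10} = v_{1} + v_{2} + v_{4} + v_{7}  ⇒ sig = [2:1,1,1,1]
  • {8,9}:  v_{8} + v_{9} = 2·v_{1} + v_{2} + v_{4} + v_{7}  ⇒ sig = [2:1,1,1,2]
  • {0,6}:  v_{0} + v_{6} = 2·v_{1} + v_{5}  ⇒ sig = [2:1,2]
  • {0,10}:  v_{0} + v_{10} = v_{5} + 2·v_{8}  ⇒ sig = [2:1,2]
  • {0,9}:  v_{0} + v_{9} = 3·v_{1}  ⇒ sig = [2:3]
  • {1,5,8}:  v_{1} + v_{5} + v_{8} = v_{0}  ⇒ sig = [3:1]
  • {2,4,5,7}:  v_{2} + v_{4} + v_{5} + v_{7} = 0  ⇒ sig = [4:]
  • {0,2,4,7}:  v_{0} + v_{2} + v_{4} + v_{7} = v_{1} + v_{8}  ⇒ sig = [4:1,1]
  • {1,2,4,6,7}:  v_{1} + v_{2} + v_{4} + v_{6} + v_{7} = v_{9}  ⇒ sig = [5:1]

Hence PRS(X_Σ) =
[[2:], [2:], [2:1], [2:1], [2:1], [2:1,1], [2:1,1], [2:1,1,1,1], [2:1,1,1,1], [2:1,1,1,2], [2:1,2], [2:1,2], [2:3], [3:1], [4:], [4:1,1], [5:1]]


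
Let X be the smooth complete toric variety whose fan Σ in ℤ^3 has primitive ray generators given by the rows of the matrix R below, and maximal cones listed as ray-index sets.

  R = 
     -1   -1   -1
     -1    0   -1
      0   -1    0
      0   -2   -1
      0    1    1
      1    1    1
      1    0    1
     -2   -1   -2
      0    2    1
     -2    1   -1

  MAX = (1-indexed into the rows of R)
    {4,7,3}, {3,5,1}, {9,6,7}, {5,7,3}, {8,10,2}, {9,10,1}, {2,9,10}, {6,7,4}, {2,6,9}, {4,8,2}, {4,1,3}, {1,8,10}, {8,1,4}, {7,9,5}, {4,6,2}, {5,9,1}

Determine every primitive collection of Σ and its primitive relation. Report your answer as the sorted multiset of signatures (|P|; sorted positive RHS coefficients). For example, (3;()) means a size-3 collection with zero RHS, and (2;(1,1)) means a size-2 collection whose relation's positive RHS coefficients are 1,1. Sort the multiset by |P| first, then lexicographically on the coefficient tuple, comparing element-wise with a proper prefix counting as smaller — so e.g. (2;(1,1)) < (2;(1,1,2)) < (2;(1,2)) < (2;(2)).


Σ has 21 primitive collections:

  P = {1,6}:  v_{1} + v_{6} = 0 — sig = (2;())
  P = {2,7}:  v_{2} + v_{7} = 0 — sig = (2;())
  P = {4,9}:  v_{4} + v_{9} = 0 — sig = (2;())
  P = {1,2}:  v_{1} + v_{2} = v_{8} — sig = (2;(1))
  P = {1,7}:  v_{1} + v_{7} = v_{3} — sig = (2;(1))
  P = {2,3}:  v_{2} + v_{3} = v_{1} — sig = (2;(1))
  P = {3,6}:  v_{3} + v_{6} = v_{7} — sig = (2;(1))
  P = {3,9}:  v_{3} + v_{9} = v_{5} — sig = (2;(1))
  P = {4,5}:  v_{4} + v_{5} = v_{3} — sig = (2;(1))
  P = {4,10}:  v_{4} + v_{10} = v_{8} — sig = (2;(1))
  P = {6,8}:  v_{6} + v_{8} = v_{2} — sig = (2;(1))
  P = {7,8}:  v_{7} + v_{8} = v_{1} — sig = (2;(1))
  P = {8,9}:  v_{8} + v_{9} = v_{10} — sig = (2;(1))
  P = {2,5}:  v_{2} + v_{5} = v_{1} + v_{9} — sig = (2;(1,1))
  P = {5,6}:  v_{5} + v_{6} = v_{7} + v_{9} — sig = (2;(1,1))
  P = {6,10}:  v_{6} + v_{10} = v_{2} + v_{9} — sig = (2;(1,1))
  P = {7,10}:  v_{7} + v_{10} = v_{1} + v_{9} — sig = (2;(1,1))
  P = {3,10}:  v_{3} + v_{10} = 2·v_{1} + v_{9} — sig = (2;(1,2))
  P = {5,8}:  v_{5} + v_{8} = 2·v_{1} + v_{9} — sig = (2;(1,2))
  P = {3,8}:  v_{3} + v_{8} = 2·v_{1} — sig = (2;(2))
  P = {5,10}:  v_{5} + v_{10} = 2·v_{1} + 2·v_{9} — sig = (2;(2,2))

so the primitive-relation signature multiset is
    |P|=2: 21 collections, coeffs (), (), (), (1), (1), (1), (1), (1), (1), (1), (1), (1), (1), (1,1), (1,1), (1,1), (1,1), (1,2), (1,2), (2), (2,2)


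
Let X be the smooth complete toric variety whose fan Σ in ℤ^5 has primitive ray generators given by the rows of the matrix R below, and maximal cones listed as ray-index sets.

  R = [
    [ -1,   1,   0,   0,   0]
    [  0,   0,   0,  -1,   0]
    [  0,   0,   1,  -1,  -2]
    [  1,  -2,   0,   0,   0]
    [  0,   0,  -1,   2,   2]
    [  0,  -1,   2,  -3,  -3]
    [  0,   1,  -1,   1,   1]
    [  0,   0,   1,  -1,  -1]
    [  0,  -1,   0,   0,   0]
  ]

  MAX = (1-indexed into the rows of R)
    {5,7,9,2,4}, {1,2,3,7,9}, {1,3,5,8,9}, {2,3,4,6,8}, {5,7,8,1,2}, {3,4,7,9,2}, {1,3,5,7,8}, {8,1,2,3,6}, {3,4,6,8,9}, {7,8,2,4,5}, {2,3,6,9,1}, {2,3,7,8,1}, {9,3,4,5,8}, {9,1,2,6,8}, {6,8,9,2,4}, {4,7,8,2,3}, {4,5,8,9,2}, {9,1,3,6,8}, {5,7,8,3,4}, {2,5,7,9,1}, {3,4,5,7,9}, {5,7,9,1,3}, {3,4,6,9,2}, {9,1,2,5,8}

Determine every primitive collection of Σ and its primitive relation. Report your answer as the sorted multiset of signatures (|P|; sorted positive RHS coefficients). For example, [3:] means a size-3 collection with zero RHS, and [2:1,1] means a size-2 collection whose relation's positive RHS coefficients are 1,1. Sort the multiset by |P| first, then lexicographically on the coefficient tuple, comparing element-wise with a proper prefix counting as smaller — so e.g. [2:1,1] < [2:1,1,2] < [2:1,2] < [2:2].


Δ(Σ) — 9 vertices, 6 min non-faces:

  {1,4}:  v_{1} + v_{4} = v_{9} ; sig = [2:1]
  {5,6}:  v_{5} + v_{6} = v_{8} + v_{9} ; sig = [2:1,1]
  {6,7}:  v_{6} + v_{7} = v_{2} + v_{3} ; sig = [2:1,1]
  {2,3,5}:  v_{2} + v_{3} + v_{5} = 0 ; sig = [3:]
  {7,8,9}:  v_{7} + v_{8} + v_{9} = 0 ; sig = [3:]
  {2,3,8,9}:  v_{2} + v_{3} + v_{8} + v_{9} = v_{6} ; sig = [4:1]

Signatures (|P|; sorted positive RHS coefficients), sorted:
    [2:1]
    [2:1,1]
    [2:1,1]
    [3:]
    [3:]
    [4:1]
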